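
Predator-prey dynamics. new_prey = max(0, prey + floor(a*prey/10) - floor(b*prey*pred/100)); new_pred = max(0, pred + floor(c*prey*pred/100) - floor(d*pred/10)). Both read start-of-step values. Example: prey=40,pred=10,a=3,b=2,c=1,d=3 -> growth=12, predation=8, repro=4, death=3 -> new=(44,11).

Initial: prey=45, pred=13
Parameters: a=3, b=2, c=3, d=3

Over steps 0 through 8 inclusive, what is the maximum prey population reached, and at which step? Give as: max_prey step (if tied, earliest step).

Answer: 47 1

Derivation:
Step 1: prey: 45+13-11=47; pred: 13+17-3=27
Step 2: prey: 47+14-25=36; pred: 27+38-8=57
Step 3: prey: 36+10-41=5; pred: 57+61-17=101
Step 4: prey: 5+1-10=0; pred: 101+15-30=86
Step 5: prey: 0+0-0=0; pred: 86+0-25=61
Step 6: prey: 0+0-0=0; pred: 61+0-18=43
Step 7: prey: 0+0-0=0; pred: 43+0-12=31
Step 8: prey: 0+0-0=0; pred: 31+0-9=22
Max prey = 47 at step 1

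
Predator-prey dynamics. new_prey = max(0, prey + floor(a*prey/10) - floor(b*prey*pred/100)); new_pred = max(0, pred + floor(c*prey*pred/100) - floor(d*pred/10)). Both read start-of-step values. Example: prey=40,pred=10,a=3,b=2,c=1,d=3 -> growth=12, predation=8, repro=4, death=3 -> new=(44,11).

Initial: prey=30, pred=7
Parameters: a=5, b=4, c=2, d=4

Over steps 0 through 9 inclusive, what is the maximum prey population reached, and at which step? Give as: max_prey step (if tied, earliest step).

Answer: 43 3

Derivation:
Step 1: prey: 30+15-8=37; pred: 7+4-2=9
Step 2: prey: 37+18-13=42; pred: 9+6-3=12
Step 3: prey: 42+21-20=43; pred: 12+10-4=18
Step 4: prey: 43+21-30=34; pred: 18+15-7=26
Step 5: prey: 34+17-35=16; pred: 26+17-10=33
Step 6: prey: 16+8-21=3; pred: 33+10-13=30
Step 7: prey: 3+1-3=1; pred: 30+1-12=19
Step 8: prey: 1+0-0=1; pred: 19+0-7=12
Step 9: prey: 1+0-0=1; pred: 12+0-4=8
Max prey = 43 at step 3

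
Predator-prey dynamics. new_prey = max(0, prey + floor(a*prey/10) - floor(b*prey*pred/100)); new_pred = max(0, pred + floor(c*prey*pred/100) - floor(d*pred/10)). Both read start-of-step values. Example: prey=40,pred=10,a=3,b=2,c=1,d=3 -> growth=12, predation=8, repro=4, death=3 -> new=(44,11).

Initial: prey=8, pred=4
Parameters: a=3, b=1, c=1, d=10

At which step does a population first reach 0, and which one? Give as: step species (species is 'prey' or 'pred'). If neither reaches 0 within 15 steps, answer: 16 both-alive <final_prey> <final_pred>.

Step 1: prey: 8+2-0=10; pred: 4+0-4=0
First extinction: pred at step 1

Answer: 1 pred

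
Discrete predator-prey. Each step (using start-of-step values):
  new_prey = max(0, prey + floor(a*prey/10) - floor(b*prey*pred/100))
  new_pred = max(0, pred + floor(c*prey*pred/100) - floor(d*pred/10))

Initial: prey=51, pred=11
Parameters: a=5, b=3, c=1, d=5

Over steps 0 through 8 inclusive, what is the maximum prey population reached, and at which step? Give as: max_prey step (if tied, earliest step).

Step 1: prey: 51+25-16=60; pred: 11+5-5=11
Step 2: prey: 60+30-19=71; pred: 11+6-5=12
Step 3: prey: 71+35-25=81; pred: 12+8-6=14
Step 4: prey: 81+40-34=87; pred: 14+11-7=18
Step 5: prey: 87+43-46=84; pred: 18+15-9=24
Step 6: prey: 84+42-60=66; pred: 24+20-12=32
Step 7: prey: 66+33-63=36; pred: 32+21-16=37
Step 8: prey: 36+18-39=15; pred: 37+13-18=32
Max prey = 87 at step 4

Answer: 87 4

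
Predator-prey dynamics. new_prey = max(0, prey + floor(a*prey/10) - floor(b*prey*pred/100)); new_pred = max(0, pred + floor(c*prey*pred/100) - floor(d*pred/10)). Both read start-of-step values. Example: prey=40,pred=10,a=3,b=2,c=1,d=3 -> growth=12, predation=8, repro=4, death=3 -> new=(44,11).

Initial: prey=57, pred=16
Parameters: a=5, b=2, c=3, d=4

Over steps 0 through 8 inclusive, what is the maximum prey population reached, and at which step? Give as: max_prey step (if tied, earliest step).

Step 1: prey: 57+28-18=67; pred: 16+27-6=37
Step 2: prey: 67+33-49=51; pred: 37+74-14=97
Step 3: prey: 51+25-98=0; pred: 97+148-38=207
Step 4: prey: 0+0-0=0; pred: 207+0-82=125
Step 5: prey: 0+0-0=0; pred: 125+0-50=75
Step 6: prey: 0+0-0=0; pred: 75+0-30=45
Step 7: prey: 0+0-0=0; pred: 45+0-18=27
Step 8: prey: 0+0-0=0; pred: 27+0-10=17
Max prey = 67 at step 1

Answer: 67 1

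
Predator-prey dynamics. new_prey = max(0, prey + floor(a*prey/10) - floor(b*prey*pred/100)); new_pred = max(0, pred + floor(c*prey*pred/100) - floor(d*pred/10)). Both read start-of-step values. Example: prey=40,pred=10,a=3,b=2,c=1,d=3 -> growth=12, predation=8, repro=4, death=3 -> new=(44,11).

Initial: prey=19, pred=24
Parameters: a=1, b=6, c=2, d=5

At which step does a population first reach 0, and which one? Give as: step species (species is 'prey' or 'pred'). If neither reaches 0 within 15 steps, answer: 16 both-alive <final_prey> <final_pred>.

Answer: 1 prey

Derivation:
Step 1: prey: 19+1-27=0; pred: 24+9-12=21
First extinction: prey at step 1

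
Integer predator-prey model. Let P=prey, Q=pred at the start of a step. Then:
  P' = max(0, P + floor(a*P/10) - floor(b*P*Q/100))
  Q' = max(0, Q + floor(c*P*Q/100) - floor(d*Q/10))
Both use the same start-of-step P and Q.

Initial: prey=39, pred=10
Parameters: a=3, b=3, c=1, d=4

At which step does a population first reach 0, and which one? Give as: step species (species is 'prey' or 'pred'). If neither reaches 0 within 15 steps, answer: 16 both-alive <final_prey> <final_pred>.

Step 1: prey: 39+11-11=39; pred: 10+3-4=9
Step 2: prey: 39+11-10=40; pred: 9+3-3=9
Step 3: prey: 40+12-10=42; pred: 9+3-3=9
Step 4: prey: 42+12-11=43; pred: 9+3-3=9
Step 5: prey: 43+12-11=44; pred: 9+3-3=9
Step 6: prey: 44+13-11=46; pred: 9+3-3=9
Step 7: prey: 46+13-12=47; pred: 9+4-3=10
Step 8: prey: 47+14-14=47; pred: 10+4-4=10
Steps 9-15: state stable at prey=47, pred=10 (no change)
No extinction within 15 steps

Answer: 16 both-alive 47 10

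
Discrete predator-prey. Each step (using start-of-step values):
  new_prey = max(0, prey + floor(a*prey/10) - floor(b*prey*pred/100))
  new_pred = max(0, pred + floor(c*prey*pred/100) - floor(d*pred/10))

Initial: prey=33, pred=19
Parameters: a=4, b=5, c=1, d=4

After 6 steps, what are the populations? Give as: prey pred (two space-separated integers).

Step 1: prey: 33+13-31=15; pred: 19+6-7=18
Step 2: prey: 15+6-13=8; pred: 18+2-7=13
Step 3: prey: 8+3-5=6; pred: 13+1-5=9
Step 4: prey: 6+2-2=6; pred: 9+0-3=6
Step 5: prey: 6+2-1=7; pred: 6+0-2=4
Step 6: prey: 7+2-1=8; pred: 4+0-1=3

Answer: 8 3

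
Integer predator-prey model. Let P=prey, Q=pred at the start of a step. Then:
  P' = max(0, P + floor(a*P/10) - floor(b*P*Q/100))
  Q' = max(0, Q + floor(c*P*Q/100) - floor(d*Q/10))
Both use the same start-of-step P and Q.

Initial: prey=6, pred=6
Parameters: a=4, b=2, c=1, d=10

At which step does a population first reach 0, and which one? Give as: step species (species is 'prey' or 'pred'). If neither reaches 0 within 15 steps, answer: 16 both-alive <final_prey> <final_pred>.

Answer: 1 pred

Derivation:
Step 1: prey: 6+2-0=8; pred: 6+0-6=0
First extinction: pred at step 1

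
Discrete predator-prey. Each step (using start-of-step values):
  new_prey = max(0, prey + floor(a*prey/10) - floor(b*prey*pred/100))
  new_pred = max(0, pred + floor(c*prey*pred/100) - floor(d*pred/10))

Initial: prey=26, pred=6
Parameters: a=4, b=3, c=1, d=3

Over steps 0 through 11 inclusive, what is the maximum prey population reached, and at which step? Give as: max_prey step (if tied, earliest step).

Step 1: prey: 26+10-4=32; pred: 6+1-1=6
Step 2: prey: 32+12-5=39; pred: 6+1-1=6
Step 3: prey: 39+15-7=47; pred: 6+2-1=7
Step 4: prey: 47+18-9=56; pred: 7+3-2=8
Step 5: prey: 56+22-13=65; pred: 8+4-2=10
Step 6: prey: 65+26-19=72; pred: 10+6-3=13
Step 7: prey: 72+28-28=72; pred: 13+9-3=19
Step 8: prey: 72+28-41=59; pred: 19+13-5=27
Step 9: prey: 59+23-47=35; pred: 27+15-8=34
Step 10: prey: 35+14-35=14; pred: 34+11-10=35
Step 11: prey: 14+5-14=5; pred: 35+4-10=29
Max prey = 72 at step 6

Answer: 72 6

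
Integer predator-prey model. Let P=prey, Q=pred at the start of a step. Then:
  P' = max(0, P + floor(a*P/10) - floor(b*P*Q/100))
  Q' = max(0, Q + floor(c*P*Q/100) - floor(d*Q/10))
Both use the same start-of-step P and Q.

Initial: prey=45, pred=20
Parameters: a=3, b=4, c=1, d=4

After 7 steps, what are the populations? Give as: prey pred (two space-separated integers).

Step 1: prey: 45+13-36=22; pred: 20+9-8=21
Step 2: prey: 22+6-18=10; pred: 21+4-8=17
Step 3: prey: 10+3-6=7; pred: 17+1-6=12
Step 4: prey: 7+2-3=6; pred: 12+0-4=8
Step 5: prey: 6+1-1=6; pred: 8+0-3=5
Step 6: prey: 6+1-1=6; pred: 5+0-2=3
Step 7: prey: 6+1-0=7; pred: 3+0-1=2

Answer: 7 2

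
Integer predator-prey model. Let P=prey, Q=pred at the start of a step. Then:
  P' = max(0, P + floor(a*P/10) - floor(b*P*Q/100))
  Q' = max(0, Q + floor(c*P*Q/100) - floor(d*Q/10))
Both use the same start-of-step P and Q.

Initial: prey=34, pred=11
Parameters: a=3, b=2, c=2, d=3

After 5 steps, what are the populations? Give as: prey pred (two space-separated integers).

Answer: 9 49

Derivation:
Step 1: prey: 34+10-7=37; pred: 11+7-3=15
Step 2: prey: 37+11-11=37; pred: 15+11-4=22
Step 3: prey: 37+11-16=32; pred: 22+16-6=32
Step 4: prey: 32+9-20=21; pred: 32+20-9=43
Step 5: prey: 21+6-18=9; pred: 43+18-12=49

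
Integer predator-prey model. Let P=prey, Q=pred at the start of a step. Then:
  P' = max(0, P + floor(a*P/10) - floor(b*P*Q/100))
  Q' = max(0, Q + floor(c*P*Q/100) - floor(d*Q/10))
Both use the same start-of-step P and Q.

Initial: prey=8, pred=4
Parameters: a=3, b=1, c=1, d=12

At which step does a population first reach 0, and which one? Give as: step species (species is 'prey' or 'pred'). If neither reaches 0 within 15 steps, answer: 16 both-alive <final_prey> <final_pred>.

Step 1: prey: 8+2-0=10; pred: 4+0-4=0
First extinction: pred at step 1

Answer: 1 pred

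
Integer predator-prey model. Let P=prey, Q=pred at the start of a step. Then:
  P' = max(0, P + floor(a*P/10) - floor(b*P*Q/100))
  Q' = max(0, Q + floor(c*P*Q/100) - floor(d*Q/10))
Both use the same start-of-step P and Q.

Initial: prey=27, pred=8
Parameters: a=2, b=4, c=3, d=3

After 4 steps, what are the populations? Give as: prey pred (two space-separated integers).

Answer: 3 19

Derivation:
Step 1: prey: 27+5-8=24; pred: 8+6-2=12
Step 2: prey: 24+4-11=17; pred: 12+8-3=17
Step 3: prey: 17+3-11=9; pred: 17+8-5=20
Step 4: prey: 9+1-7=3; pred: 20+5-6=19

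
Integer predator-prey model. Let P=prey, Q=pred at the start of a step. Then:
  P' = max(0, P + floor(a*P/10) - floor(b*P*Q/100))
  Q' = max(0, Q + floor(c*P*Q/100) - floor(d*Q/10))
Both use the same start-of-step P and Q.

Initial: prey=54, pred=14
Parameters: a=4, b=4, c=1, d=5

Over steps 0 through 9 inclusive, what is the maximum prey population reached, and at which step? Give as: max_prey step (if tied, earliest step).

Step 1: prey: 54+21-30=45; pred: 14+7-7=14
Step 2: prey: 45+18-25=38; pred: 14+6-7=13
Step 3: prey: 38+15-19=34; pred: 13+4-6=11
Step 4: prey: 34+13-14=33; pred: 11+3-5=9
Step 5: prey: 33+13-11=35; pred: 9+2-4=7
Step 6: prey: 35+14-9=40; pred: 7+2-3=6
Step 7: prey: 40+16-9=47; pred: 6+2-3=5
Step 8: prey: 47+18-9=56; pred: 5+2-2=5
Step 9: prey: 56+22-11=67; pred: 5+2-2=5
Max prey = 67 at step 9

Answer: 67 9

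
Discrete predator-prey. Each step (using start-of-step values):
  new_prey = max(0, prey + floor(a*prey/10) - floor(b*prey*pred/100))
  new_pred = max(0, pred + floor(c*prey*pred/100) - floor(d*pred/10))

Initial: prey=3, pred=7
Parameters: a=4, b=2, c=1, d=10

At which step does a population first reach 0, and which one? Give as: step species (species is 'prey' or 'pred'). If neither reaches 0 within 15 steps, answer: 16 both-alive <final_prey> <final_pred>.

Step 1: prey: 3+1-0=4; pred: 7+0-7=0
First extinction: pred at step 1

Answer: 1 pred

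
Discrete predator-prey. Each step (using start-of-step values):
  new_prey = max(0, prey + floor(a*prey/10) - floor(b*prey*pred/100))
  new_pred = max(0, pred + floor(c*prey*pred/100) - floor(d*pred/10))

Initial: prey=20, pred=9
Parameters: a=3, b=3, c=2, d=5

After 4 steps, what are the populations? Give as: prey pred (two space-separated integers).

Step 1: prey: 20+6-5=21; pred: 9+3-4=8
Step 2: prey: 21+6-5=22; pred: 8+3-4=7
Step 3: prey: 22+6-4=24; pred: 7+3-3=7
Step 4: prey: 24+7-5=26; pred: 7+3-3=7

Answer: 26 7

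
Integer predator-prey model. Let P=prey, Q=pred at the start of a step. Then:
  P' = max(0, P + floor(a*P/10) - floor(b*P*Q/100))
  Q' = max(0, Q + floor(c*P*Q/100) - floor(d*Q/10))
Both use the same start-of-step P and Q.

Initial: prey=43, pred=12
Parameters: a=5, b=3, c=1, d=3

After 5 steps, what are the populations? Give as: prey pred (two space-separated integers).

Answer: 38 28

Derivation:
Step 1: prey: 43+21-15=49; pred: 12+5-3=14
Step 2: prey: 49+24-20=53; pred: 14+6-4=16
Step 3: prey: 53+26-25=54; pred: 16+8-4=20
Step 4: prey: 54+27-32=49; pred: 20+10-6=24
Step 5: prey: 49+24-35=38; pred: 24+11-7=28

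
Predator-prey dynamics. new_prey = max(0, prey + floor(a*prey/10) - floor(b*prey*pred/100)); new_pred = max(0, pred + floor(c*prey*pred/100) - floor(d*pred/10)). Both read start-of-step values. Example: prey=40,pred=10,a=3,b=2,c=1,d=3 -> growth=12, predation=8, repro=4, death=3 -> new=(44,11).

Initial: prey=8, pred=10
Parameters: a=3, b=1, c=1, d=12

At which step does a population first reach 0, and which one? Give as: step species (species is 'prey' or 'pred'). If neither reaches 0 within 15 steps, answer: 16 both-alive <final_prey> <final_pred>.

Step 1: prey: 8+2-0=10; pred: 10+0-12=0
First extinction: pred at step 1

Answer: 1 pred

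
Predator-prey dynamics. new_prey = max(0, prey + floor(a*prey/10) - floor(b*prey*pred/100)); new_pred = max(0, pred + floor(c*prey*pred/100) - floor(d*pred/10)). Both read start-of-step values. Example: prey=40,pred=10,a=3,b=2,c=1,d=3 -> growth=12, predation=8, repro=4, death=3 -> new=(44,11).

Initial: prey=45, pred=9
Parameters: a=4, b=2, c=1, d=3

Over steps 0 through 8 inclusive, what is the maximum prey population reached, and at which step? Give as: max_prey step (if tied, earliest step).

Step 1: prey: 45+18-8=55; pred: 9+4-2=11
Step 2: prey: 55+22-12=65; pred: 11+6-3=14
Step 3: prey: 65+26-18=73; pred: 14+9-4=19
Step 4: prey: 73+29-27=75; pred: 19+13-5=27
Step 5: prey: 75+30-40=65; pred: 27+20-8=39
Step 6: prey: 65+26-50=41; pred: 39+25-11=53
Step 7: prey: 41+16-43=14; pred: 53+21-15=59
Step 8: prey: 14+5-16=3; pred: 59+8-17=50
Max prey = 75 at step 4

Answer: 75 4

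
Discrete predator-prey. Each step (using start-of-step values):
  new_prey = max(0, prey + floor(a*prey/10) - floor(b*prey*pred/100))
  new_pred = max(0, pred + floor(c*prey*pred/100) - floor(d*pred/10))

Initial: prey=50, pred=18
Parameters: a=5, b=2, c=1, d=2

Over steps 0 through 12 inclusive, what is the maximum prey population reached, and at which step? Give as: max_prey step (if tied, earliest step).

Step 1: prey: 50+25-18=57; pred: 18+9-3=24
Step 2: prey: 57+28-27=58; pred: 24+13-4=33
Step 3: prey: 58+29-38=49; pred: 33+19-6=46
Step 4: prey: 49+24-45=28; pred: 46+22-9=59
Step 5: prey: 28+14-33=9; pred: 59+16-11=64
Step 6: prey: 9+4-11=2; pred: 64+5-12=57
Step 7: prey: 2+1-2=1; pred: 57+1-11=47
Step 8: prey: 1+0-0=1; pred: 47+0-9=38
Step 9: prey: 1+0-0=1; pred: 38+0-7=31
Step 10: prey: 1+0-0=1; pred: 31+0-6=25
Step 11: prey: 1+0-0=1; pred: 25+0-5=20
Step 12: prey: 1+0-0=1; pred: 20+0-4=16
Max prey = 58 at step 2

Answer: 58 2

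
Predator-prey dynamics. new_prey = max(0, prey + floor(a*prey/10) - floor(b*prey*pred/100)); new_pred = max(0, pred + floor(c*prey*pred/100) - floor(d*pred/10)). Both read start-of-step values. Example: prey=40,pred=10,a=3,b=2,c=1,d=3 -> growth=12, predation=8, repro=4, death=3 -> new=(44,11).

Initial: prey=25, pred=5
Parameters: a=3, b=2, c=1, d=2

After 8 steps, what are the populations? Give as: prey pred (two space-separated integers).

Step 1: prey: 25+7-2=30; pred: 5+1-1=5
Step 2: prey: 30+9-3=36; pred: 5+1-1=5
Step 3: prey: 36+10-3=43; pred: 5+1-1=5
Step 4: prey: 43+12-4=51; pred: 5+2-1=6
Step 5: prey: 51+15-6=60; pred: 6+3-1=8
Step 6: prey: 60+18-9=69; pred: 8+4-1=11
Step 7: prey: 69+20-15=74; pred: 11+7-2=16
Step 8: prey: 74+22-23=73; pred: 16+11-3=24

Answer: 73 24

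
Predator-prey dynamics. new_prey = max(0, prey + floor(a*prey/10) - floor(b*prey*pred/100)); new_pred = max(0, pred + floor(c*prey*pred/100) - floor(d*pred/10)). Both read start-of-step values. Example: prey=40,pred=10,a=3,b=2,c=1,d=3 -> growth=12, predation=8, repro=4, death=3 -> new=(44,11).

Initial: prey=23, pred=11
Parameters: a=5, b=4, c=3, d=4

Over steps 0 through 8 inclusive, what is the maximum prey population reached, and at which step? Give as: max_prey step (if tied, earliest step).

Step 1: prey: 23+11-10=24; pred: 11+7-4=14
Step 2: prey: 24+12-13=23; pred: 14+10-5=19
Step 3: prey: 23+11-17=17; pred: 19+13-7=25
Step 4: prey: 17+8-17=8; pred: 25+12-10=27
Step 5: prey: 8+4-8=4; pred: 27+6-10=23
Step 6: prey: 4+2-3=3; pred: 23+2-9=16
Step 7: prey: 3+1-1=3; pred: 16+1-6=11
Step 8: prey: 3+1-1=3; pred: 11+0-4=7
Max prey = 24 at step 1

Answer: 24 1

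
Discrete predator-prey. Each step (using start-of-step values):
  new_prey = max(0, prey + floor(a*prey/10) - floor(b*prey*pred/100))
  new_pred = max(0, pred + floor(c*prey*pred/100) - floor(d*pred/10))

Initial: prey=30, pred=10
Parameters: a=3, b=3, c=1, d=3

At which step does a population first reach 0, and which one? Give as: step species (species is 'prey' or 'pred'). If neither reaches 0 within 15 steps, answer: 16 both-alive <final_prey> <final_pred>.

Answer: 16 both-alive 30 10

Derivation:
Step 1: prey: 30+9-9=30; pred: 10+3-3=10
Steps 2-15: state stable at prey=30, pred=10 (no change)
No extinction within 15 steps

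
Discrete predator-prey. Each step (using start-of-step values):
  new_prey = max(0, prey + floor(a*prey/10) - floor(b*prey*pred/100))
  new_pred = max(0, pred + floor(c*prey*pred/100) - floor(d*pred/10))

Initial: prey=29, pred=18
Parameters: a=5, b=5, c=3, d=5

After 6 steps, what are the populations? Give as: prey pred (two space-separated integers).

Answer: 1 2

Derivation:
Step 1: prey: 29+14-26=17; pred: 18+15-9=24
Step 2: prey: 17+8-20=5; pred: 24+12-12=24
Step 3: prey: 5+2-6=1; pred: 24+3-12=15
Step 4: prey: 1+0-0=1; pred: 15+0-7=8
Step 5: prey: 1+0-0=1; pred: 8+0-4=4
Step 6: prey: 1+0-0=1; pred: 4+0-2=2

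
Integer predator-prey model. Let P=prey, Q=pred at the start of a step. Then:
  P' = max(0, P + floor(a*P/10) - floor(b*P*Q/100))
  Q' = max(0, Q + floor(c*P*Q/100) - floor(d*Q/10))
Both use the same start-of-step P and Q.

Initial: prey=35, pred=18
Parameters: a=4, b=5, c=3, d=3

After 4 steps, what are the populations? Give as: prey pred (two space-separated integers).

Answer: 0 19

Derivation:
Step 1: prey: 35+14-31=18; pred: 18+18-5=31
Step 2: prey: 18+7-27=0; pred: 31+16-9=38
Step 3: prey: 0+0-0=0; pred: 38+0-11=27
Step 4: prey: 0+0-0=0; pred: 27+0-8=19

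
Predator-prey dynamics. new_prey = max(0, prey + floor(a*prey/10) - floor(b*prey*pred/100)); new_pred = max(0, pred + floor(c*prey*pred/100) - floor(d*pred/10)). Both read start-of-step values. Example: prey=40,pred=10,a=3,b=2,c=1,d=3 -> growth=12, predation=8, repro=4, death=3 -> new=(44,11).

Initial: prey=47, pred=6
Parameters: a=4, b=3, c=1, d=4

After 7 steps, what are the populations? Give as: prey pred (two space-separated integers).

Answer: 41 40

Derivation:
Step 1: prey: 47+18-8=57; pred: 6+2-2=6
Step 2: prey: 57+22-10=69; pred: 6+3-2=7
Step 3: prey: 69+27-14=82; pred: 7+4-2=9
Step 4: prey: 82+32-22=92; pred: 9+7-3=13
Step 5: prey: 92+36-35=93; pred: 13+11-5=19
Step 6: prey: 93+37-53=77; pred: 19+17-7=29
Step 7: prey: 77+30-66=41; pred: 29+22-11=40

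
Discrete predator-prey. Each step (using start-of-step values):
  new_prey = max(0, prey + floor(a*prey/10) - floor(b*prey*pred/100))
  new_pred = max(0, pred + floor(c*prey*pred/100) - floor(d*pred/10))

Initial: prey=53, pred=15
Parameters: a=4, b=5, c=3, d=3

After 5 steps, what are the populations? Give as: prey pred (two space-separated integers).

Answer: 0 21

Derivation:
Step 1: prey: 53+21-39=35; pred: 15+23-4=34
Step 2: prey: 35+14-59=0; pred: 34+35-10=59
Step 3: prey: 0+0-0=0; pred: 59+0-17=42
Step 4: prey: 0+0-0=0; pred: 42+0-12=30
Step 5: prey: 0+0-0=0; pred: 30+0-9=21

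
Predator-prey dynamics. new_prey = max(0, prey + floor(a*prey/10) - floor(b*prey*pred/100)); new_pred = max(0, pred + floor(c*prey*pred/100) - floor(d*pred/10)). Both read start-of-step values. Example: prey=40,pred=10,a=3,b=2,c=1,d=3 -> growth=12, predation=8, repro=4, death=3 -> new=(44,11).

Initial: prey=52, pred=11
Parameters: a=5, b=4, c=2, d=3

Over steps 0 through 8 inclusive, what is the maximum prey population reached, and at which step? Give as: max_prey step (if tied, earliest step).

Step 1: prey: 52+26-22=56; pred: 11+11-3=19
Step 2: prey: 56+28-42=42; pred: 19+21-5=35
Step 3: prey: 42+21-58=5; pred: 35+29-10=54
Step 4: prey: 5+2-10=0; pred: 54+5-16=43
Step 5: prey: 0+0-0=0; pred: 43+0-12=31
Step 6: prey: 0+0-0=0; pred: 31+0-9=22
Step 7: prey: 0+0-0=0; pred: 22+0-6=16
Step 8: prey: 0+0-0=0; pred: 16+0-4=12
Max prey = 56 at step 1

Answer: 56 1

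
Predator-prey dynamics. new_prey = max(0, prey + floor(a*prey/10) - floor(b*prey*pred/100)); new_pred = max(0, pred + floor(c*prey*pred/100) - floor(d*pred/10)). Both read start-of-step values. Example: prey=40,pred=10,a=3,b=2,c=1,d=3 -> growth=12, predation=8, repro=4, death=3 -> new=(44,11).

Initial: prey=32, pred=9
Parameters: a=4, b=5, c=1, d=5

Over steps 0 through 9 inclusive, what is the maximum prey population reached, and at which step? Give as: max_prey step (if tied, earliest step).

Answer: 122 9

Derivation:
Step 1: prey: 32+12-14=30; pred: 9+2-4=7
Step 2: prey: 30+12-10=32; pred: 7+2-3=6
Step 3: prey: 32+12-9=35; pred: 6+1-3=4
Step 4: prey: 35+14-7=42; pred: 4+1-2=3
Step 5: prey: 42+16-6=52; pred: 3+1-1=3
Step 6: prey: 52+20-7=65; pred: 3+1-1=3
Step 7: prey: 65+26-9=82; pred: 3+1-1=3
Step 8: prey: 82+32-12=102; pred: 3+2-1=4
Step 9: prey: 102+40-20=122; pred: 4+4-2=6
Max prey = 122 at step 9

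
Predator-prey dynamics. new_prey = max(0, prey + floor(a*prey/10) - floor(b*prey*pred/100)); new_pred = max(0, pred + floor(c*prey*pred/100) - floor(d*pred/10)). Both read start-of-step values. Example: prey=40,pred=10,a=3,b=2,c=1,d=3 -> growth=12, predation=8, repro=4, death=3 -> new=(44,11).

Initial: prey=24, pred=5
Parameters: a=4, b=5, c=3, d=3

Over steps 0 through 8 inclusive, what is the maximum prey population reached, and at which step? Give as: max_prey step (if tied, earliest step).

Answer: 28 2

Derivation:
Step 1: prey: 24+9-6=27; pred: 5+3-1=7
Step 2: prey: 27+10-9=28; pred: 7+5-2=10
Step 3: prey: 28+11-14=25; pred: 10+8-3=15
Step 4: prey: 25+10-18=17; pred: 15+11-4=22
Step 5: prey: 17+6-18=5; pred: 22+11-6=27
Step 6: prey: 5+2-6=1; pred: 27+4-8=23
Step 7: prey: 1+0-1=0; pred: 23+0-6=17
Step 8: prey: 0+0-0=0; pred: 17+0-5=12
Max prey = 28 at step 2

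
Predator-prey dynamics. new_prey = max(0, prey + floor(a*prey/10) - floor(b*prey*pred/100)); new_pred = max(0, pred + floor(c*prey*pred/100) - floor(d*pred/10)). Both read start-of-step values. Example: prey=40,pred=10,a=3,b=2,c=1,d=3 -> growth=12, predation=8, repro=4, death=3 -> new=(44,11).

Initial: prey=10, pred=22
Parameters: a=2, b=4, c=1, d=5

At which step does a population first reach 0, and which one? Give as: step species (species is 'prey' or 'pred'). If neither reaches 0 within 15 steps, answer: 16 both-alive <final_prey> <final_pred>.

Answer: 16 both-alive 2 1

Derivation:
Step 1: prey: 10+2-8=4; pred: 22+2-11=13
Step 2: prey: 4+0-2=2; pred: 13+0-6=7
Step 3: prey: 2+0-0=2; pred: 7+0-3=4
Step 4: prey: 2+0-0=2; pred: 4+0-2=2
Step 5: prey: 2+0-0=2; pred: 2+0-1=1
Step 6: prey: 2+0-0=2; pred: 1+0-0=1
Steps 7-15: state stable at prey=2, pred=1 (no change)
No extinction within 15 steps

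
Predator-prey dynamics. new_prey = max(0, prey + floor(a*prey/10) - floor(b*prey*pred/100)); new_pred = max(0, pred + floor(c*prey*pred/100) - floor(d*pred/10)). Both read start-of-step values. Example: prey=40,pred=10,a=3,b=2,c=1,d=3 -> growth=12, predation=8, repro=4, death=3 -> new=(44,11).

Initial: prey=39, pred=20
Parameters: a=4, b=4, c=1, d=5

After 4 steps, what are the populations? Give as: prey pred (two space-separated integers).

Step 1: prey: 39+15-31=23; pred: 20+7-10=17
Step 2: prey: 23+9-15=17; pred: 17+3-8=12
Step 3: prey: 17+6-8=15; pred: 12+2-6=8
Step 4: prey: 15+6-4=17; pred: 8+1-4=5

Answer: 17 5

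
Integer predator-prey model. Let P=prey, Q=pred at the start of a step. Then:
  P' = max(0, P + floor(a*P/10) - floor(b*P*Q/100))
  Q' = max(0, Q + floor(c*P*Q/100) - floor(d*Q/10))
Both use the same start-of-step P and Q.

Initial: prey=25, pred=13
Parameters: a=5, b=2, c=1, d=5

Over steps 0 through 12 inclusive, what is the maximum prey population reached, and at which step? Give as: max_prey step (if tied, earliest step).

Answer: 162 7

Derivation:
Step 1: prey: 25+12-6=31; pred: 13+3-6=10
Step 2: prey: 31+15-6=40; pred: 10+3-5=8
Step 3: prey: 40+20-6=54; pred: 8+3-4=7
Step 4: prey: 54+27-7=74; pred: 7+3-3=7
Step 5: prey: 74+37-10=101; pred: 7+5-3=9
Step 6: prey: 101+50-18=133; pred: 9+9-4=14
Step 7: prey: 133+66-37=162; pred: 14+18-7=25
Step 8: prey: 162+81-81=162; pred: 25+40-12=53
Step 9: prey: 162+81-171=72; pred: 53+85-26=112
Step 10: prey: 72+36-161=0; pred: 112+80-56=136
Step 11: prey: 0+0-0=0; pred: 136+0-68=68
Step 12: prey: 0+0-0=0; pred: 68+0-34=34
Max prey = 162 at step 7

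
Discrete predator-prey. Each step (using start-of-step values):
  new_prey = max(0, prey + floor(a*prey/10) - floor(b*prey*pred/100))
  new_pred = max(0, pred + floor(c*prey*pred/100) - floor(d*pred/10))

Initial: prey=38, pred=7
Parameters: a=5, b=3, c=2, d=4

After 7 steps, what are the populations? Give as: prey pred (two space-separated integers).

Step 1: prey: 38+19-7=50; pred: 7+5-2=10
Step 2: prey: 50+25-15=60; pred: 10+10-4=16
Step 3: prey: 60+30-28=62; pred: 16+19-6=29
Step 4: prey: 62+31-53=40; pred: 29+35-11=53
Step 5: prey: 40+20-63=0; pred: 53+42-21=74
Step 6: prey: 0+0-0=0; pred: 74+0-29=45
Step 7: prey: 0+0-0=0; pred: 45+0-18=27

Answer: 0 27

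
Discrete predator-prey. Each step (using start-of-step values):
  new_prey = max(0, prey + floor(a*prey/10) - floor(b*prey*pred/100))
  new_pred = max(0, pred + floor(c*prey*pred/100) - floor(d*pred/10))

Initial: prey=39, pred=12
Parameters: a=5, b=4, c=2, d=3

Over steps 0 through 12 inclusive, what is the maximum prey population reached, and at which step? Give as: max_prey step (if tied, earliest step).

Step 1: prey: 39+19-18=40; pred: 12+9-3=18
Step 2: prey: 40+20-28=32; pred: 18+14-5=27
Step 3: prey: 32+16-34=14; pred: 27+17-8=36
Step 4: prey: 14+7-20=1; pred: 36+10-10=36
Step 5: prey: 1+0-1=0; pred: 36+0-10=26
Step 6: prey: 0+0-0=0; pred: 26+0-7=19
Step 7: prey: 0+0-0=0; pred: 19+0-5=14
Step 8: prey: 0+0-0=0; pred: 14+0-4=10
Step 9: prey: 0+0-0=0; pred: 10+0-3=7
Step 10: prey: 0+0-0=0; pred: 7+0-2=5
Step 11: prey: 0+0-0=0; pred: 5+0-1=4
Step 12: prey: 0+0-0=0; pred: 4+0-1=3
Max prey = 40 at step 1

Answer: 40 1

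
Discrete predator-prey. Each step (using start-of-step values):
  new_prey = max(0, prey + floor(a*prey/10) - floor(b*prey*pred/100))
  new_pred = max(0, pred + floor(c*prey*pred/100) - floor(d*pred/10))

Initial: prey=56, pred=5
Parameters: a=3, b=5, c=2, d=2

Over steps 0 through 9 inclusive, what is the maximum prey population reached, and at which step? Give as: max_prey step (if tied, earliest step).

Answer: 58 1

Derivation:
Step 1: prey: 56+16-14=58; pred: 5+5-1=9
Step 2: prey: 58+17-26=49; pred: 9+10-1=18
Step 3: prey: 49+14-44=19; pred: 18+17-3=32
Step 4: prey: 19+5-30=0; pred: 32+12-6=38
Step 5: prey: 0+0-0=0; pred: 38+0-7=31
Step 6: prey: 0+0-0=0; pred: 31+0-6=25
Step 7: prey: 0+0-0=0; pred: 25+0-5=20
Step 8: prey: 0+0-0=0; pred: 20+0-4=16
Step 9: prey: 0+0-0=0; pred: 16+0-3=13
Max prey = 58 at step 1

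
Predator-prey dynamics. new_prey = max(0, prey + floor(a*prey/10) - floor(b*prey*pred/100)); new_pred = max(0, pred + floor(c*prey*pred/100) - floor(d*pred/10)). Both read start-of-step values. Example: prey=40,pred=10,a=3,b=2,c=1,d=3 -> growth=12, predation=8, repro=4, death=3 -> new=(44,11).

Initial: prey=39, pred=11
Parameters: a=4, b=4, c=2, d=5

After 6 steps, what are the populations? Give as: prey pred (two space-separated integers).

Answer: 7 9

Derivation:
Step 1: prey: 39+15-17=37; pred: 11+8-5=14
Step 2: prey: 37+14-20=31; pred: 14+10-7=17
Step 3: prey: 31+12-21=22; pred: 17+10-8=19
Step 4: prey: 22+8-16=14; pred: 19+8-9=18
Step 5: prey: 14+5-10=9; pred: 18+5-9=14
Step 6: prey: 9+3-5=7; pred: 14+2-7=9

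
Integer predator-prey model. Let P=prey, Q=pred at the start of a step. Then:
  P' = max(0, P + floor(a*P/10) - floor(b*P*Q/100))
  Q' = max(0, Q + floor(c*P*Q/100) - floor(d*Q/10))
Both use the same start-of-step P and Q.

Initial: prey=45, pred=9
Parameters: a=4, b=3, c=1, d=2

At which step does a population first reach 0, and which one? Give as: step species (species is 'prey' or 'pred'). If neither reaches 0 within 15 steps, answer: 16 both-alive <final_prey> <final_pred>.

Answer: 16 both-alive 1 7

Derivation:
Step 1: prey: 45+18-12=51; pred: 9+4-1=12
Step 2: prey: 51+20-18=53; pred: 12+6-2=16
Step 3: prey: 53+21-25=49; pred: 16+8-3=21
Step 4: prey: 49+19-30=38; pred: 21+10-4=27
Step 5: prey: 38+15-30=23; pred: 27+10-5=32
Step 6: prey: 23+9-22=10; pred: 32+7-6=33
Step 7: prey: 10+4-9=5; pred: 33+3-6=30
Step 8: prey: 5+2-4=3; pred: 30+1-6=25
Step 9: prey: 3+1-2=2; pred: 25+0-5=20
Step 10: prey: 2+0-1=1; pred: 20+0-4=16
Step 11: prey: 1+0-0=1; pred: 16+0-3=13
Step 12: prey: 1+0-0=1; pred: 13+0-2=11
Step 13: prey: 1+0-0=1; pred: 11+0-2=9
Step 14: prey: 1+0-0=1; pred: 9+0-1=8
Step 15: prey: 1+0-0=1; pred: 8+0-1=7
No extinction within 15 steps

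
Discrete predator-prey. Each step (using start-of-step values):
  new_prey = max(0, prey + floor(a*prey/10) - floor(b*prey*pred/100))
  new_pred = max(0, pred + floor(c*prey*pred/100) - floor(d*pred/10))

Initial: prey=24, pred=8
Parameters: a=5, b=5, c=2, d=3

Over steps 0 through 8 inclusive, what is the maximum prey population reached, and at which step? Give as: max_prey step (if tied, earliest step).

Answer: 28 2

Derivation:
Step 1: prey: 24+12-9=27; pred: 8+3-2=9
Step 2: prey: 27+13-12=28; pred: 9+4-2=11
Step 3: prey: 28+14-15=27; pred: 11+6-3=14
Step 4: prey: 27+13-18=22; pred: 14+7-4=17
Step 5: prey: 22+11-18=15; pred: 17+7-5=19
Step 6: prey: 15+7-14=8; pred: 19+5-5=19
Step 7: prey: 8+4-7=5; pred: 19+3-5=17
Step 8: prey: 5+2-4=3; pred: 17+1-5=13
Max prey = 28 at step 2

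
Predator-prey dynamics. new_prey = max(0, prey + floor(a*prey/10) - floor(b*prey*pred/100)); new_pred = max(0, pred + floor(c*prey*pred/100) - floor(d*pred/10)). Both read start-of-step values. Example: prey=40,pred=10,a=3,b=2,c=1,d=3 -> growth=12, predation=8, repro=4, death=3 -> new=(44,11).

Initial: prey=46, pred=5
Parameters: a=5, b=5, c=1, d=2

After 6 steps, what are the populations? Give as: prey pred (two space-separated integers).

Answer: 2 35

Derivation:
Step 1: prey: 46+23-11=58; pred: 5+2-1=6
Step 2: prey: 58+29-17=70; pred: 6+3-1=8
Step 3: prey: 70+35-28=77; pred: 8+5-1=12
Step 4: prey: 77+38-46=69; pred: 12+9-2=19
Step 5: prey: 69+34-65=38; pred: 19+13-3=29
Step 6: prey: 38+19-55=2; pred: 29+11-5=35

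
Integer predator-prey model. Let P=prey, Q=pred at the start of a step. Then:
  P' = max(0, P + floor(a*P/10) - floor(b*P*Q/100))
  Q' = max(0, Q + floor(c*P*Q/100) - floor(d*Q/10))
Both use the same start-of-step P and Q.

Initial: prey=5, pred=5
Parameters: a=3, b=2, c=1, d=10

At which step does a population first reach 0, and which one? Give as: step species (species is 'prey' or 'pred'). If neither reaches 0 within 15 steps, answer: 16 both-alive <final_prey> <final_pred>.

Step 1: prey: 5+1-0=6; pred: 5+0-5=0
First extinction: pred at step 1

Answer: 1 pred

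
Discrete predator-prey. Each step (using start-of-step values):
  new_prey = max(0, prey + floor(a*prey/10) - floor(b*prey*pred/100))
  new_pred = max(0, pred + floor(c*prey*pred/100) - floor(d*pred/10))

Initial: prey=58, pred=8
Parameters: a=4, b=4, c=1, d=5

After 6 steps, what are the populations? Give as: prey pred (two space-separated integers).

Answer: 48 17

Derivation:
Step 1: prey: 58+23-18=63; pred: 8+4-4=8
Step 2: prey: 63+25-20=68; pred: 8+5-4=9
Step 3: prey: 68+27-24=71; pred: 9+6-4=11
Step 4: prey: 71+28-31=68; pred: 11+7-5=13
Step 5: prey: 68+27-35=60; pred: 13+8-6=15
Step 6: prey: 60+24-36=48; pred: 15+9-7=17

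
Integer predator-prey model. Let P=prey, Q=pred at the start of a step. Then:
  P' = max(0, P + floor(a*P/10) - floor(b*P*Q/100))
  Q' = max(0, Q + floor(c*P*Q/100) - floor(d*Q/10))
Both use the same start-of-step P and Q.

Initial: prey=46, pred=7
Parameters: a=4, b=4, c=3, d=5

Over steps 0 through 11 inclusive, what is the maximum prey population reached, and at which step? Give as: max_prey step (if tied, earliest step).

Answer: 52 1

Derivation:
Step 1: prey: 46+18-12=52; pred: 7+9-3=13
Step 2: prey: 52+20-27=45; pred: 13+20-6=27
Step 3: prey: 45+18-48=15; pred: 27+36-13=50
Step 4: prey: 15+6-30=0; pred: 50+22-25=47
Step 5: prey: 0+0-0=0; pred: 47+0-23=24
Step 6: prey: 0+0-0=0; pred: 24+0-12=12
Step 7: prey: 0+0-0=0; pred: 12+0-6=6
Step 8: prey: 0+0-0=0; pred: 6+0-3=3
Step 9: prey: 0+0-0=0; pred: 3+0-1=2
Step 10: prey: 0+0-0=0; pred: 2+0-1=1
Step 11: prey: 0+0-0=0; pred: 1+0-0=1
Max prey = 52 at step 1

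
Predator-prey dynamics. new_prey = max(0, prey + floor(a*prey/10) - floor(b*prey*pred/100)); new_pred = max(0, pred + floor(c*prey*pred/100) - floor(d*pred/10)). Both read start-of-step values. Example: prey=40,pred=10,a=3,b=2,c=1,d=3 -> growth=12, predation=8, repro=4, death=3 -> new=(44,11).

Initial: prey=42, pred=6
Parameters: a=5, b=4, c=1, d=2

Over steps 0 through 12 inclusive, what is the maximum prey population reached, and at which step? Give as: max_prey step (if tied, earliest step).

Answer: 74 3

Derivation:
Step 1: prey: 42+21-10=53; pred: 6+2-1=7
Step 2: prey: 53+26-14=65; pred: 7+3-1=9
Step 3: prey: 65+32-23=74; pred: 9+5-1=13
Step 4: prey: 74+37-38=73; pred: 13+9-2=20
Step 5: prey: 73+36-58=51; pred: 20+14-4=30
Step 6: prey: 51+25-61=15; pred: 30+15-6=39
Step 7: prey: 15+7-23=0; pred: 39+5-7=37
Step 8: prey: 0+0-0=0; pred: 37+0-7=30
Step 9: prey: 0+0-0=0; pred: 30+0-6=24
Step 10: prey: 0+0-0=0; pred: 24+0-4=20
Step 11: prey: 0+0-0=0; pred: 20+0-4=16
Step 12: prey: 0+0-0=0; pred: 16+0-3=13
Max prey = 74 at step 3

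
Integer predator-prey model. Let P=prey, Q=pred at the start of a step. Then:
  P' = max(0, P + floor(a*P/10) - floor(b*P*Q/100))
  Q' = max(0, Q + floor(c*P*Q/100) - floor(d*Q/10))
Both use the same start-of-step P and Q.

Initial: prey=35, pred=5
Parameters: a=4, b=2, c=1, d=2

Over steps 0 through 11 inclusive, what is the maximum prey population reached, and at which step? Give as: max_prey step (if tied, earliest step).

Step 1: prey: 35+14-3=46; pred: 5+1-1=5
Step 2: prey: 46+18-4=60; pred: 5+2-1=6
Step 3: prey: 60+24-7=77; pred: 6+3-1=8
Step 4: prey: 77+30-12=95; pred: 8+6-1=13
Step 5: prey: 95+38-24=109; pred: 13+12-2=23
Step 6: prey: 109+43-50=102; pred: 23+25-4=44
Step 7: prey: 102+40-89=53; pred: 44+44-8=80
Step 8: prey: 53+21-84=0; pred: 80+42-16=106
Step 9: prey: 0+0-0=0; pred: 106+0-21=85
Step 10: prey: 0+0-0=0; pred: 85+0-17=68
Step 11: prey: 0+0-0=0; pred: 68+0-13=55
Max prey = 109 at step 5

Answer: 109 5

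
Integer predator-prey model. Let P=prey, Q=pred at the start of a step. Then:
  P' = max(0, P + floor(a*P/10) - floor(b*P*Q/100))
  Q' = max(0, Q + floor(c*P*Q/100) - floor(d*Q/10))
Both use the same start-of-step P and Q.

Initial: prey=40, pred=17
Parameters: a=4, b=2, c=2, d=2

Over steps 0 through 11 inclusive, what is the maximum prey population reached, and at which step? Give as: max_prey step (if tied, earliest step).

Step 1: prey: 40+16-13=43; pred: 17+13-3=27
Step 2: prey: 43+17-23=37; pred: 27+23-5=45
Step 3: prey: 37+14-33=18; pred: 45+33-9=69
Step 4: prey: 18+7-24=1; pred: 69+24-13=80
Step 5: prey: 1+0-1=0; pred: 80+1-16=65
Step 6: prey: 0+0-0=0; pred: 65+0-13=52
Step 7: prey: 0+0-0=0; pred: 52+0-10=42
Step 8: prey: 0+0-0=0; pred: 42+0-8=34
Step 9: prey: 0+0-0=0; pred: 34+0-6=28
Step 10: prey: 0+0-0=0; pred: 28+0-5=23
Step 11: prey: 0+0-0=0; pred: 23+0-4=19
Max prey = 43 at step 1

Answer: 43 1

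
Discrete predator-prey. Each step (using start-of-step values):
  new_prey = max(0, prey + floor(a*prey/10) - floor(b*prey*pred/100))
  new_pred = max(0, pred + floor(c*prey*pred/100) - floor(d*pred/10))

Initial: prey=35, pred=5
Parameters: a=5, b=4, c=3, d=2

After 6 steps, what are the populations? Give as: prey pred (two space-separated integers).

Step 1: prey: 35+17-7=45; pred: 5+5-1=9
Step 2: prey: 45+22-16=51; pred: 9+12-1=20
Step 3: prey: 51+25-40=36; pred: 20+30-4=46
Step 4: prey: 36+18-66=0; pred: 46+49-9=86
Step 5: prey: 0+0-0=0; pred: 86+0-17=69
Step 6: prey: 0+0-0=0; pred: 69+0-13=56

Answer: 0 56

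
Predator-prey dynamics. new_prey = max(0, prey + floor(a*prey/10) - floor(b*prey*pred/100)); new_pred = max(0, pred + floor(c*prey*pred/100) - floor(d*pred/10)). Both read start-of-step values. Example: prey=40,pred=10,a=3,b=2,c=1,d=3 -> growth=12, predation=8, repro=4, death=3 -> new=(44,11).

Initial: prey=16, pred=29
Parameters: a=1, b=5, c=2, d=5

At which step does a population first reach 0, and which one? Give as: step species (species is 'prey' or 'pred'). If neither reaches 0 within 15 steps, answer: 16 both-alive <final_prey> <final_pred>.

Step 1: prey: 16+1-23=0; pred: 29+9-14=24
First extinction: prey at step 1

Answer: 1 prey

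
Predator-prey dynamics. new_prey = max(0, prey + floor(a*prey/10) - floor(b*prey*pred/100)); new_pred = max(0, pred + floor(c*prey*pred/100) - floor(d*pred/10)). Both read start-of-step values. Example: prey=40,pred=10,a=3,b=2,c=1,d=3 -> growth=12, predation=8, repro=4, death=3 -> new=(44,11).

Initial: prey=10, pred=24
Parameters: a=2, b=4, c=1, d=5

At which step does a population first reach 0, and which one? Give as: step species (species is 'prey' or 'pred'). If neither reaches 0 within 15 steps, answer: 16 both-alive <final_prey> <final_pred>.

Answer: 16 both-alive 2 1

Derivation:
Step 1: prey: 10+2-9=3; pred: 24+2-12=14
Step 2: prey: 3+0-1=2; pred: 14+0-7=7
Step 3: prey: 2+0-0=2; pred: 7+0-3=4
Step 4: prey: 2+0-0=2; pred: 4+0-2=2
Step 5: prey: 2+0-0=2; pred: 2+0-1=1
Step 6: prey: 2+0-0=2; pred: 1+0-0=1
Steps 7-15: state stable at prey=2, pred=1 (no change)
No extinction within 15 steps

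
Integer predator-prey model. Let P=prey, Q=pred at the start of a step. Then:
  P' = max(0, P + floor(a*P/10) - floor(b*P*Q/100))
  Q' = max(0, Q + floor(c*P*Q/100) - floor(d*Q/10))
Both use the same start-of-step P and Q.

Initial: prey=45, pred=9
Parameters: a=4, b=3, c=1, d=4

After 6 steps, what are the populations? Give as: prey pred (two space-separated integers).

Answer: 50 21

Derivation:
Step 1: prey: 45+18-12=51; pred: 9+4-3=10
Step 2: prey: 51+20-15=56; pred: 10+5-4=11
Step 3: prey: 56+22-18=60; pred: 11+6-4=13
Step 4: prey: 60+24-23=61; pred: 13+7-5=15
Step 5: prey: 61+24-27=58; pred: 15+9-6=18
Step 6: prey: 58+23-31=50; pred: 18+10-7=21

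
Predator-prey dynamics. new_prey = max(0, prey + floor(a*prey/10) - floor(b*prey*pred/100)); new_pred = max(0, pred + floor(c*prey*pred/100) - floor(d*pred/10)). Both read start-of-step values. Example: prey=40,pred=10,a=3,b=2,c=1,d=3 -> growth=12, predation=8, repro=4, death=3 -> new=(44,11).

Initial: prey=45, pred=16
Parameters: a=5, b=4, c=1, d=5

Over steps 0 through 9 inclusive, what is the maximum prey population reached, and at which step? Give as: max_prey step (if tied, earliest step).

Answer: 88 9

Derivation:
Step 1: prey: 45+22-28=39; pred: 16+7-8=15
Step 2: prey: 39+19-23=35; pred: 15+5-7=13
Step 3: prey: 35+17-18=34; pred: 13+4-6=11
Step 4: prey: 34+17-14=37; pred: 11+3-5=9
Step 5: prey: 37+18-13=42; pred: 9+3-4=8
Step 6: prey: 42+21-13=50; pred: 8+3-4=7
Step 7: prey: 50+25-14=61; pred: 7+3-3=7
Step 8: prey: 61+30-17=74; pred: 7+4-3=8
Step 9: prey: 74+37-23=88; pred: 8+5-4=9
Max prey = 88 at step 9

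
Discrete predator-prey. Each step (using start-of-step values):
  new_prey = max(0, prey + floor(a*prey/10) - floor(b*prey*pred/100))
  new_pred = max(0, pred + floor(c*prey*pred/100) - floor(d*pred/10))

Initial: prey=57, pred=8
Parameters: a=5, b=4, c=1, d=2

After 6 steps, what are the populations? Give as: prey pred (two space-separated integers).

Answer: 0 33

Derivation:
Step 1: prey: 57+28-18=67; pred: 8+4-1=11
Step 2: prey: 67+33-29=71; pred: 11+7-2=16
Step 3: prey: 71+35-45=61; pred: 16+11-3=24
Step 4: prey: 61+30-58=33; pred: 24+14-4=34
Step 5: prey: 33+16-44=5; pred: 34+11-6=39
Step 6: prey: 5+2-7=0; pred: 39+1-7=33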